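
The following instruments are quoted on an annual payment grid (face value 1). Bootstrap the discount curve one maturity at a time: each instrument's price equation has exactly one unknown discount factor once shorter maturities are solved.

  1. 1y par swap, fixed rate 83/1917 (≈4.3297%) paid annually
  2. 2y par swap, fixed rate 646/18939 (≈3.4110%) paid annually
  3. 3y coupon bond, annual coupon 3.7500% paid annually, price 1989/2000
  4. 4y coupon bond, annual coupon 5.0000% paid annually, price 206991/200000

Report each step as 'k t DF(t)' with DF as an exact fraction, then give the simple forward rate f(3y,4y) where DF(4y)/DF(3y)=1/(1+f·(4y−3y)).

1 1 1917/2000
2 2 4677/5000
3 3 8901/10000
4 4 8531/10000
f(3y,4y) = ((8901/10000)/(8531/10000) − 1)/(1) = 370/8531 ≈ 4.3371%

step 1 [1y] swap r/1=83/1917: DF=(1 − 83/1917·(0))/(1+83/1917) = 1917/2000 ≈ 0.958500
step 2 [2y] swap r/1=646/18939: DF=(1 − 646/18939·(0.958500))/(1+646/18939) = 4677/5000 ≈ 0.935400
step 3 [3y] bond c/1=3/80: DF=(1989/2000 − 3/80·(0.958500+0.935400))/(1+3/80) = 8901/10000 ≈ 0.890100
step 4 [4y] bond c/1=1/20: DF=(206991/200000 − 1/20·(0.958500+0.935400+0.890100))/(1+1/20) = 8531/10000 ≈ 0.853100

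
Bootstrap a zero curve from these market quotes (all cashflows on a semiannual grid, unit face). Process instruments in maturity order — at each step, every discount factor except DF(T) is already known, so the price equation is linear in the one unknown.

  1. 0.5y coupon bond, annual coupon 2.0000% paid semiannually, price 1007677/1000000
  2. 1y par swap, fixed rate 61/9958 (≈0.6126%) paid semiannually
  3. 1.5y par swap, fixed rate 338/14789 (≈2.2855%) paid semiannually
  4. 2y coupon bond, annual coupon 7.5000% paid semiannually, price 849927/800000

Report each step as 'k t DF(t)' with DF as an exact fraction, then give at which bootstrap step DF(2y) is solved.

1 1/2 9977/10000
2 1 9939/10000
3 3/2 4831/5000
4 2 9171/10000
DF(2y) is solved at step 4

step 1 [0.5y] bond c/2=1/100: DF=(1007677/1000000 − 1/100·(0))/(1+1/100) = 9977/10000 ≈ 0.997700
step 2 [1y] swap r/2=61/19916: DF=(1 − 61/19916·(0.997700))/(1+61/19916) = 9939/10000 ≈ 0.993900
step 3 [1.5y] swap r/2=169/14789: DF=(1 − 169/14789·(0.997700+0.993900))/(1+169/14789) = 4831/5000 ≈ 0.966200
step 4 [2y] bond c/2=3/80: DF=(849927/800000 − 3/80·(0.997700+0.993900+0.966200))/(1+3/80) = 9171/10000 ≈ 0.917100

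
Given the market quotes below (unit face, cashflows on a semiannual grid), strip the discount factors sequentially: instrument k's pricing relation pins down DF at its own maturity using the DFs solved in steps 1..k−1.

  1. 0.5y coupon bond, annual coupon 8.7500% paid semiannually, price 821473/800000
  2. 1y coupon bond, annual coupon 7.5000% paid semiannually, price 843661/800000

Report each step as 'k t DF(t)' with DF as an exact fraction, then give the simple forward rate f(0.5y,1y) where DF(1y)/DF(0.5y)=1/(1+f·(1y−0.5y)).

step 1 [0.5y] bond c/2=7/160: DF=(821473/800000 − 7/160·(0))/(1+7/160) = 4919/5000 ≈ 0.983800
step 2 [1y] bond c/2=3/80: DF=(843661/800000 − 3/80·(0.983800))/(1+3/80) = 9809/10000 ≈ 0.980900

1 1/2 4919/5000
2 1 9809/10000
f(0.5y,1y) = ((4919/5000)/(9809/10000) − 1)/(1/2) = 58/9809 ≈ 0.5913%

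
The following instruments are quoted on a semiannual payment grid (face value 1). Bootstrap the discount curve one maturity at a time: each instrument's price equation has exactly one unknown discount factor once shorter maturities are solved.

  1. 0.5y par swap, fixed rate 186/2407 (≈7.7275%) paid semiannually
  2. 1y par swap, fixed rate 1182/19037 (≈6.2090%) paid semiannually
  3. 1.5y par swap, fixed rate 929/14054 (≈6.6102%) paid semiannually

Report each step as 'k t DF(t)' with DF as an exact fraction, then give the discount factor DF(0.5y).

step 1 [0.5y] swap r/2=93/2407: DF=(1 − 93/2407·(0))/(1+93/2407) = 2407/2500 ≈ 0.962800
step 2 [1y] swap r/2=591/19037: DF=(1 − 591/19037·(0.962800))/(1+591/19037) = 9409/10000 ≈ 0.940900
step 3 [1.5y] swap r/2=929/28108: DF=(1 − 929/28108·(0.962800+0.940900))/(1+929/28108) = 9071/10000 ≈ 0.907100

1 1/2 2407/2500
2 1 9409/10000
3 3/2 9071/10000
DF(0.5y) = 2407/2500 ≈ 0.962800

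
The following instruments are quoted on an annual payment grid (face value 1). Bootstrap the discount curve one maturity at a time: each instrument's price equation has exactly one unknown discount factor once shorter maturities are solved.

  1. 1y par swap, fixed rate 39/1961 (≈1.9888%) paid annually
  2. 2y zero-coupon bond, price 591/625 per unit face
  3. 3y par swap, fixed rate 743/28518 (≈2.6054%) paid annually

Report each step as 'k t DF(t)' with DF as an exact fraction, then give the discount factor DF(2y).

step 1 [1y] swap r/1=39/1961: DF=(1 − 39/1961·(0))/(1+39/1961) = 1961/2000 ≈ 0.980500
step 2 [2y] zero: DF = P = 591/625 ≈ 0.945600
step 3 [3y] swap r/1=743/28518: DF=(1 − 743/28518·(0.980500+0.945600))/(1+743/28518) = 9257/10000 ≈ 0.925700

1 1 1961/2000
2 2 591/625
3 3 9257/10000
DF(2y) = 591/625 ≈ 0.945600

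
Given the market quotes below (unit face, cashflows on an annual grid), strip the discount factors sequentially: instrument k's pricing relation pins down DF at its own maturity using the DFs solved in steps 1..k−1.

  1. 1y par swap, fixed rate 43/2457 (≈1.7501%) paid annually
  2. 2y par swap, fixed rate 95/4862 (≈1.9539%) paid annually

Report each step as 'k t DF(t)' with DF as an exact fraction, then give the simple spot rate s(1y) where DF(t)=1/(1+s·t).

step 1 [1y] swap r/1=43/2457: DF=(1 − 43/2457·(0))/(1+43/2457) = 2457/2500 ≈ 0.982800
step 2 [2y] swap r/1=95/4862: DF=(1 − 95/4862·(0.982800))/(1+95/4862) = 481/500 ≈ 0.962000

1 1 2457/2500
2 2 481/500
s(1y) = (1/(2457/2500) − 1)/(1) = 43/2457 ≈ 1.7501%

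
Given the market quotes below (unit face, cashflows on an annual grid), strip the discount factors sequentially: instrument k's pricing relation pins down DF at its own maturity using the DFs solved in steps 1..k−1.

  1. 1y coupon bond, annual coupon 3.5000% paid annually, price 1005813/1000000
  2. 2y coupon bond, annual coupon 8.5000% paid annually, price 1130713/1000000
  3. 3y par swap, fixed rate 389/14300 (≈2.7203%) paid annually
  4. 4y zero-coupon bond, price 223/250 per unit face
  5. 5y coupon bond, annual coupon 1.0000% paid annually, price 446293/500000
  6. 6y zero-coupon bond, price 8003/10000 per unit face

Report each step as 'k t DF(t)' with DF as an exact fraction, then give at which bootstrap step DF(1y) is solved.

1 1 4859/5000
2 2 483/500
3 3 4611/5000
4 4 223/250
5 5 4233/5000
6 6 8003/10000
DF(1y) is solved at step 1

step 1 [1y] bond c/1=7/200: DF=(1005813/1000000 − 7/200·(0))/(1+7/200) = 4859/5000 ≈ 0.971800
step 2 [2y] bond c/1=17/200: DF=(1130713/1000000 − 17/200·(0.971800))/(1+17/200) = 483/500 ≈ 0.966000
step 3 [3y] swap r/1=389/14300: DF=(1 − 389/14300·(0.971800+0.966000))/(1+389/14300) = 4611/5000 ≈ 0.922200
step 4 [4y] zero: DF = P = 223/250 ≈ 0.892000
step 5 [5y] bond c/1=1/100: DF=(446293/500000 − 1/100·(0.971800+0.966000+0.922200+0.892000))/(1+1/100) = 4233/5000 ≈ 0.846600
step 6 [6y] zero: DF = P = 8003/10000 ≈ 0.800300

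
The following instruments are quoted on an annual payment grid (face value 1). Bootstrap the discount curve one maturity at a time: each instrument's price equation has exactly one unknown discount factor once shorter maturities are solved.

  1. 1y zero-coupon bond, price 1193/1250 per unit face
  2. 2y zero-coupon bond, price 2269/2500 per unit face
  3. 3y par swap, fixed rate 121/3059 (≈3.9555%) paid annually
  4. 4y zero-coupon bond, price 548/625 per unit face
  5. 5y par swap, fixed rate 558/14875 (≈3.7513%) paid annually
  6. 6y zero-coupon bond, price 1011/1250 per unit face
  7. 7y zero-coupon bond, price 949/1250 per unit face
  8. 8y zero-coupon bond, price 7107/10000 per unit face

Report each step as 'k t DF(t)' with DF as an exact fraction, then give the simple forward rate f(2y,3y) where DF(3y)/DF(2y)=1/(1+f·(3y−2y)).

1 1 1193/1250
2 2 2269/2500
3 3 8911/10000
4 4 548/625
5 5 4163/5000
6 6 1011/1250
7 7 949/1250
8 8 7107/10000
f(2y,3y) = ((2269/2500)/(8911/10000) − 1)/(1) = 165/8911 ≈ 1.8516%

step 1 [1y] zero: DF = P = 1193/1250 ≈ 0.954400
step 2 [2y] zero: DF = P = 2269/2500 ≈ 0.907600
step 3 [3y] swap r/1=121/3059: DF=(1 − 121/3059·(0.954400+0.907600))/(1+121/3059) = 8911/10000 ≈ 0.891100
step 4 [4y] zero: DF = P = 548/625 ≈ 0.876800
step 5 [5y] swap r/1=558/14875: DF=(1 − 558/14875·(0.954400+0.907600+0.891100+0.876800))/(1+558/14875) = 4163/5000 ≈ 0.832600
step 6 [6y] zero: DF = P = 1011/1250 ≈ 0.808800
step 7 [7y] zero: DF = P = 949/1250 ≈ 0.759200
step 8 [8y] zero: DF = P = 7107/10000 ≈ 0.710700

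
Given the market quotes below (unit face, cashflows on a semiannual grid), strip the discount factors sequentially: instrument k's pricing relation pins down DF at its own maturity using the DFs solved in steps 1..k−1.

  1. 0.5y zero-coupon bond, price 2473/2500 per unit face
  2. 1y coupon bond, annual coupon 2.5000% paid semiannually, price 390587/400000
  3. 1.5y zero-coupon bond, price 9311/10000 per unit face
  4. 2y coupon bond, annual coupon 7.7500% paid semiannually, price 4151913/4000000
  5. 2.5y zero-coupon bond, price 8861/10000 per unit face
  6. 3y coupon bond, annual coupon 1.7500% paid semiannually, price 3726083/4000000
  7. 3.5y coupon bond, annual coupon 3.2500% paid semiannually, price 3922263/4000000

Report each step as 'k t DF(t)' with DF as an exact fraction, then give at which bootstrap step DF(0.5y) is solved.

1 1/2 2473/2500
2 1 4761/5000
3 3/2 9311/10000
4 2 8921/10000
5 5/2 8861/10000
6 3 8831/10000
7 7/2 2191/2500
DF(0.5y) is solved at step 1

step 1 [0.5y] zero: DF = P = 2473/2500 ≈ 0.989200
step 2 [1y] bond c/2=1/80: DF=(390587/400000 − 1/80·(0.989200))/(1+1/80) = 4761/5000 ≈ 0.952200
step 3 [1.5y] zero: DF = P = 9311/10000 ≈ 0.931100
step 4 [2y] bond c/2=31/800: DF=(4151913/4000000 − 31/800·(0.989200+0.952200+0.931100))/(1+31/800) = 8921/10000 ≈ 0.892100
step 5 [2.5y] zero: DF = P = 8861/10000 ≈ 0.886100
step 6 [3y] bond c/2=7/800: DF=(3726083/4000000 − 7/800·(0.989200+0.952200+0.931100+0.892100+0.886100))/(1+7/800) = 8831/10000 ≈ 0.883100
step 7 [3.5y] bond c/2=13/800: DF=(3922263/4000000 − 13/800·(0.989200+0.952200+0.931100+0.892100+0.886100+0.883100))/(1+13/800) = 2191/2500 ≈ 0.876400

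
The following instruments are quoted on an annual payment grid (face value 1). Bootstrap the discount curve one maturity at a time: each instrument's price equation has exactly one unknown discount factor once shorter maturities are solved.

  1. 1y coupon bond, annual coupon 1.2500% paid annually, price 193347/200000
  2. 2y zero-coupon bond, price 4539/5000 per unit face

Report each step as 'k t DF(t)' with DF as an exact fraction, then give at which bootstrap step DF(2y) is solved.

step 1 [1y] bond c/1=1/80: DF=(193347/200000 − 1/80·(0))/(1+1/80) = 2387/2500 ≈ 0.954800
step 2 [2y] zero: DF = P = 4539/5000 ≈ 0.907800

1 1 2387/2500
2 2 4539/5000
DF(2y) is solved at step 2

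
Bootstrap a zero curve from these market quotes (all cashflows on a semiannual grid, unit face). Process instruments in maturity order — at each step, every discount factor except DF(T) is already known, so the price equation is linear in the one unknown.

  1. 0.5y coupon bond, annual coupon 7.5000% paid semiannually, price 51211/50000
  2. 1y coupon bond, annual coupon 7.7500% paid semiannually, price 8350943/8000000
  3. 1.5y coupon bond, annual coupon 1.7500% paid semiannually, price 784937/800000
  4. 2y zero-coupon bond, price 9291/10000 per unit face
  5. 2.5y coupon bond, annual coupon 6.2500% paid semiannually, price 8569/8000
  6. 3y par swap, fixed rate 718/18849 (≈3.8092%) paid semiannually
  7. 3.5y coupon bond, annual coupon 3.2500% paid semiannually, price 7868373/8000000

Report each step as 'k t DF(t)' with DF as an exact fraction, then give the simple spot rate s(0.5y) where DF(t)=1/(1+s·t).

1 1/2 617/625
2 1 9681/10000
3 3/2 9557/10000
4 2 9291/10000
5 5/2 9223/10000
6 3 8923/10000
7 7/2 4387/5000
s(0.5y) = (1/(617/625) − 1)/(1/2) = 16/617 ≈ 2.5932%

step 1 [0.5y] bond c/2=3/80: DF=(51211/50000 − 3/80·(0))/(1+3/80) = 617/625 ≈ 0.987200
step 2 [1y] bond c/2=31/800: DF=(8350943/8000000 − 31/800·(0.987200))/(1+31/800) = 9681/10000 ≈ 0.968100
step 3 [1.5y] bond c/2=7/800: DF=(784937/800000 − 7/800·(0.987200+0.968100))/(1+7/800) = 9557/10000 ≈ 0.955700
step 4 [2y] zero: DF = P = 9291/10000 ≈ 0.929100
step 5 [2.5y] bond c/2=1/32: DF=(8569/8000 − 1/32·(0.987200+0.968100+0.955700+0.929100))/(1+1/32) = 9223/10000 ≈ 0.922300
step 6 [3y] swap r/2=359/18849: DF=(1 − 359/18849·(0.987200+0.968100+0.955700+0.929100+0.922300))/(1+359/18849) = 8923/10000 ≈ 0.892300
step 7 [3.5y] bond c/2=13/800: DF=(7868373/8000000 − 13/800·(0.987200+0.968100+0.955700+0.929100+0.922300+0.892300))/(1+13/800) = 4387/5000 ≈ 0.877400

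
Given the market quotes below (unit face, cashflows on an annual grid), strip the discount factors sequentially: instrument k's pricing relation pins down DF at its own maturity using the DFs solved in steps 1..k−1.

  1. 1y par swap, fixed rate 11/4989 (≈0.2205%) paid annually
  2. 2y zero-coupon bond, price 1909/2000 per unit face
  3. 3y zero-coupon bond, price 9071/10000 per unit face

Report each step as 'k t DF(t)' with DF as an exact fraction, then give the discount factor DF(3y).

step 1 [1y] swap r/1=11/4989: DF=(1 − 11/4989·(0))/(1+11/4989) = 4989/5000 ≈ 0.997800
step 2 [2y] zero: DF = P = 1909/2000 ≈ 0.954500
step 3 [3y] zero: DF = P = 9071/10000 ≈ 0.907100

1 1 4989/5000
2 2 1909/2000
3 3 9071/10000
DF(3y) = 9071/10000 ≈ 0.907100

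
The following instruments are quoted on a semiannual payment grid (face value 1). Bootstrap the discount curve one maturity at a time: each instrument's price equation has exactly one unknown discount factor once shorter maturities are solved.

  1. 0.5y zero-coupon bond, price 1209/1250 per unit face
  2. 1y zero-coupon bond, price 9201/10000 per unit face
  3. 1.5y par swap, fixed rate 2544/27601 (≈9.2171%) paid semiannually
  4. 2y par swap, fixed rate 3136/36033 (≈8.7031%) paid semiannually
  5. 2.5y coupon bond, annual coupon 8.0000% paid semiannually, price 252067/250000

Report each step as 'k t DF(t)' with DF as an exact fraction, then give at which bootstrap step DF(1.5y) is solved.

1 1/2 1209/1250
2 1 9201/10000
3 3/2 1091/1250
4 2 527/625
5 5/2 8309/10000
DF(1.5y) is solved at step 3

step 1 [0.5y] zero: DF = P = 1209/1250 ≈ 0.967200
step 2 [1y] zero: DF = P = 9201/10000 ≈ 0.920100
step 3 [1.5y] swap r/2=1272/27601: DF=(1 − 1272/27601·(0.967200+0.920100))/(1+1272/27601) = 1091/1250 ≈ 0.872800
step 4 [2y] swap r/2=1568/36033: DF=(1 − 1568/36033·(0.967200+0.920100+0.872800))/(1+1568/36033) = 527/625 ≈ 0.843200
step 5 [2.5y] bond c/2=1/25: DF=(252067/250000 − 1/25·(0.967200+0.920100+0.872800+0.843200))/(1+1/25) = 8309/10000 ≈ 0.830900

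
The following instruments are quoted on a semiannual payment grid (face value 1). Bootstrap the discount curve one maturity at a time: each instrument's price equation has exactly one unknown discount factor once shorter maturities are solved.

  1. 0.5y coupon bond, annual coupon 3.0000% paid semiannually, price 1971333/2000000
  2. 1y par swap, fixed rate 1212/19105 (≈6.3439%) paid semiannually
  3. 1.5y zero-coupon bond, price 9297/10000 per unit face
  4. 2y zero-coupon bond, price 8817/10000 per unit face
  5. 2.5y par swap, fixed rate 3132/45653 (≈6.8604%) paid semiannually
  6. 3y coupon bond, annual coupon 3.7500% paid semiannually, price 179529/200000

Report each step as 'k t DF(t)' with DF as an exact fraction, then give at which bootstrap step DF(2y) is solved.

1 1/2 9711/10000
2 1 4697/5000
3 3/2 9297/10000
4 2 8817/10000
5 5/2 4217/5000
6 3 7971/10000
DF(2y) is solved at step 4

step 1 [0.5y] bond c/2=3/200: DF=(1971333/2000000 − 3/200·(0))/(1+3/200) = 9711/10000 ≈ 0.971100
step 2 [1y] swap r/2=606/19105: DF=(1 − 606/19105·(0.971100))/(1+606/19105) = 4697/5000 ≈ 0.939400
step 3 [1.5y] zero: DF = P = 9297/10000 ≈ 0.929700
step 4 [2y] zero: DF = P = 8817/10000 ≈ 0.881700
step 5 [2.5y] swap r/2=1566/45653: DF=(1 − 1566/45653·(0.971100+0.939400+0.929700+0.881700))/(1+1566/45653) = 4217/5000 ≈ 0.843400
step 6 [3y] bond c/2=3/160: DF=(179529/200000 − 3/160·(0.971100+0.939400+0.929700+0.881700+0.843400))/(1+3/160) = 7971/10000 ≈ 0.797100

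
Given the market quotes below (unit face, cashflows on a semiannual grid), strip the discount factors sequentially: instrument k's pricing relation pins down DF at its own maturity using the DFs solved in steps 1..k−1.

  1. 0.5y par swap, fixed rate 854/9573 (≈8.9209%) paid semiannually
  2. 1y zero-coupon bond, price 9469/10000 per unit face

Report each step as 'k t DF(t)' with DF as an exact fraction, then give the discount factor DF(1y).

1 1/2 9573/10000
2 1 9469/10000
DF(1y) = 9469/10000 ≈ 0.946900

step 1 [0.5y] swap r/2=427/9573: DF=(1 − 427/9573·(0))/(1+427/9573) = 9573/10000 ≈ 0.957300
step 2 [1y] zero: DF = P = 9469/10000 ≈ 0.946900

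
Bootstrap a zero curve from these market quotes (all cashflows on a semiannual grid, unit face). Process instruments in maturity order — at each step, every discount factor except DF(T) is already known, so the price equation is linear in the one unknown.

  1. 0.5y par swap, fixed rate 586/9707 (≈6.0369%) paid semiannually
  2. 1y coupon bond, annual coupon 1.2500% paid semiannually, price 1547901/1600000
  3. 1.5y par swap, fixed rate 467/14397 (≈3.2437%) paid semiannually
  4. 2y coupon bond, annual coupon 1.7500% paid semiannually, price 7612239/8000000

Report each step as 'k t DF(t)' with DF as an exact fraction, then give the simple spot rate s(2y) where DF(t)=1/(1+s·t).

step 1 [0.5y] swap r/2=293/9707: DF=(1 − 293/9707·(0))/(1+293/9707) = 9707/10000 ≈ 0.970700
step 2 [1y] bond c/2=1/160: DF=(1547901/1600000 − 1/160·(0.970700))/(1+1/160) = 4777/5000 ≈ 0.955400
step 3 [1.5y] swap r/2=467/28794: DF=(1 − 467/28794·(0.970700+0.955400))/(1+467/28794) = 9533/10000 ≈ 0.953300
step 4 [2y] bond c/2=7/800: DF=(7612239/8000000 − 7/800·(0.970700+0.955400+0.953300))/(1+7/800) = 9183/10000 ≈ 0.918300

1 1/2 9707/10000
2 1 4777/5000
3 3/2 9533/10000
4 2 9183/10000
s(2y) = (1/(9183/10000) − 1)/(2) = 817/18366 ≈ 4.4484%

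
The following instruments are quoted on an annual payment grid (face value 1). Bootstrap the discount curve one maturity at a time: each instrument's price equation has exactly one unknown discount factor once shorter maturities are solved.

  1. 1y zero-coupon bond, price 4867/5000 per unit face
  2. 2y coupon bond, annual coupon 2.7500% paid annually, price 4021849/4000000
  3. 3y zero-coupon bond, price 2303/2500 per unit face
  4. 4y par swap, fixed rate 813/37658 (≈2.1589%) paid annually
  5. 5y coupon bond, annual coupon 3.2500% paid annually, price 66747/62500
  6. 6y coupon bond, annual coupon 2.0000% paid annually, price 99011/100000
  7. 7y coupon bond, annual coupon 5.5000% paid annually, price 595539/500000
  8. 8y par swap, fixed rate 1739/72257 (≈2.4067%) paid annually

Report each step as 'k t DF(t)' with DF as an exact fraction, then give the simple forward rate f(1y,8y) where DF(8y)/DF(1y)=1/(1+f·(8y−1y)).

1 1 4867/5000
2 2 381/400
3 3 2303/2500
4 4 9187/10000
5 5 4579/5000
6 6 8789/10000
7 7 8391/10000
8 8 8261/10000
f(1y,8y) = ((4867/5000)/(8261/10000) − 1)/(7) = 1473/57827 ≈ 2.5473%

step 1 [1y] zero: DF = P = 4867/5000 ≈ 0.973400
step 2 [2y] bond c/1=11/400: DF=(4021849/4000000 − 11/400·(0.973400))/(1+11/400) = 381/400 ≈ 0.952500
step 3 [3y] zero: DF = P = 2303/2500 ≈ 0.921200
step 4 [4y] swap r/1=813/37658: DF=(1 − 813/37658·(0.973400+0.952500+0.921200))/(1+813/37658) = 9187/10000 ≈ 0.918700
step 5 [5y] bond c/1=13/400: DF=(66747/62500 − 13/400·(0.973400+0.952500+0.921200+0.918700))/(1+13/400) = 4579/5000 ≈ 0.915800
step 6 [6y] bond c/1=1/50: DF=(99011/100000 − 1/50·(0.973400+0.952500+0.921200+0.918700+0.915800))/(1+1/50) = 8789/10000 ≈ 0.878900
step 7 [7y] bond c/1=11/200: DF=(595539/500000 − 11/200·(0.973400+0.952500+0.921200+0.918700+0.915800+0.878900))/(1+11/200) = 8391/10000 ≈ 0.839100
step 8 [8y] swap r/1=1739/72257: DF=(1 − 1739/72257·(0.973400+0.952500+0.921200+0.918700+0.915800+0.878900+0.839100))/(1+1739/72257) = 8261/10000 ≈ 0.826100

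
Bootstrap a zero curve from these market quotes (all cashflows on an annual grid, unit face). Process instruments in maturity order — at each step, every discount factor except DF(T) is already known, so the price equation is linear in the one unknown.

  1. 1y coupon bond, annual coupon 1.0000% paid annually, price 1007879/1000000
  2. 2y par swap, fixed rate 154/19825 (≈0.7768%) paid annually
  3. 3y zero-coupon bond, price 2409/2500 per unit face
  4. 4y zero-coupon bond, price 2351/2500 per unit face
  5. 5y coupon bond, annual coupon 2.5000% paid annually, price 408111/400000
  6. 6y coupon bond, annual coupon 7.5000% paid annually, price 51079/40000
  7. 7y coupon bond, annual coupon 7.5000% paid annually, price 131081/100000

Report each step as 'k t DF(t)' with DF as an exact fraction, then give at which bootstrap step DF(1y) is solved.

1 1 9979/10000
2 2 4923/5000
3 3 2409/2500
4 4 2351/2500
5 5 4503/5000
6 6 8539/10000
7 7 4129/5000
DF(1y) is solved at step 1

step 1 [1y] bond c/1=1/100: DF=(1007879/1000000 − 1/100·(0))/(1+1/100) = 9979/10000 ≈ 0.997900
step 2 [2y] swap r/1=154/19825: DF=(1 − 154/19825·(0.997900))/(1+154/19825) = 4923/5000 ≈ 0.984600
step 3 [3y] zero: DF = P = 2409/2500 ≈ 0.963600
step 4 [4y] zero: DF = P = 2351/2500 ≈ 0.940400
step 5 [5y] bond c/1=1/40: DF=(408111/400000 − 1/40·(0.997900+0.984600+0.963600+0.940400))/(1+1/40) = 4503/5000 ≈ 0.900600
step 6 [6y] bond c/1=3/40: DF=(51079/40000 − 3/40·(0.997900+0.984600+0.963600+0.940400+0.900600))/(1+3/40) = 8539/10000 ≈ 0.853900
step 7 [7y] bond c/1=3/40: DF=(131081/100000 − 3/40·(0.997900+0.984600+0.963600+0.940400+0.900600+0.853900))/(1+3/40) = 4129/5000 ≈ 0.825800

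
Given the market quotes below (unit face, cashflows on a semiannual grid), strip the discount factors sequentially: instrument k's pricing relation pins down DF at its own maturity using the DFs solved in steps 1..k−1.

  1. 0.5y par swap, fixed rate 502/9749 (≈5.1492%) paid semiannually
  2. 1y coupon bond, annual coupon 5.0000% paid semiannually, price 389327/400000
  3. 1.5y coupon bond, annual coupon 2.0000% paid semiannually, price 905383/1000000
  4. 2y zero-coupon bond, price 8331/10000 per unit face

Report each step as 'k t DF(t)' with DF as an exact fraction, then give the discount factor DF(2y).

step 1 [0.5y] swap r/2=251/9749: DF=(1 − 251/9749·(0))/(1+251/9749) = 9749/10000 ≈ 0.974900
step 2 [1y] bond c/2=1/40: DF=(389327/400000 − 1/40·(0.974900))/(1+1/40) = 4629/5000 ≈ 0.925800
step 3 [1.5y] bond c/2=1/100: DF=(905383/1000000 − 1/100·(0.974900+0.925800))/(1+1/100) = 1097/1250 ≈ 0.877600
step 4 [2y] zero: DF = P = 8331/10000 ≈ 0.833100

1 1/2 9749/10000
2 1 4629/5000
3 3/2 1097/1250
4 2 8331/10000
DF(2y) = 8331/10000 ≈ 0.833100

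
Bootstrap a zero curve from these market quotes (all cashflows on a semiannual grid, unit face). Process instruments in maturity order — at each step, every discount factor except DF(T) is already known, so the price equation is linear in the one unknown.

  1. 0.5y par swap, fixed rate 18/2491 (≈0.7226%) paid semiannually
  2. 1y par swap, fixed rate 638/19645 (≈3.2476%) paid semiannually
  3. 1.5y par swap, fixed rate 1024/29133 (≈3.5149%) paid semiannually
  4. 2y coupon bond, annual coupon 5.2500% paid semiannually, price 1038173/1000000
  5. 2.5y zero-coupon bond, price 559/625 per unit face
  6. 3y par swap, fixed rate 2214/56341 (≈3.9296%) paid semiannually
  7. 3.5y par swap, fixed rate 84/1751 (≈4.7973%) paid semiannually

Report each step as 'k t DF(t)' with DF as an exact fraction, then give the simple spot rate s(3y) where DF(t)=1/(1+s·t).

1 1/2 2491/2500
2 1 9681/10000
3 3/2 593/625
4 2 9371/10000
5 5/2 559/625
6 3 8893/10000
7 7/2 4223/5000
s(3y) = (1/(8893/10000) − 1)/(3) = 369/8893 ≈ 4.1493%

step 1 [0.5y] swap r/2=9/2491: DF=(1 − 9/2491·(0))/(1+9/2491) = 2491/2500 ≈ 0.996400
step 2 [1y] swap r/2=319/19645: DF=(1 − 319/19645·(0.996400))/(1+319/19645) = 9681/10000 ≈ 0.968100
step 3 [1.5y] swap r/2=512/29133: DF=(1 − 512/29133·(0.996400+0.968100))/(1+512/29133) = 593/625 ≈ 0.948800
step 4 [2y] bond c/2=21/800: DF=(1038173/1000000 − 21/800·(0.996400+0.968100+0.948800))/(1+21/800) = 9371/10000 ≈ 0.937100
step 5 [2.5y] zero: DF = P = 559/625 ≈ 0.894400
step 6 [3y] swap r/2=1107/56341: DF=(1 − 1107/56341·(0.996400+0.968100+0.948800+0.937100+0.894400))/(1+1107/56341) = 8893/10000 ≈ 0.889300
step 7 [3.5y] swap r/2=42/1751: DF=(1 − 42/1751·(0.996400+0.968100+0.948800+0.937100+0.894400+0.889300))/(1+42/1751) = 4223/5000 ≈ 0.844600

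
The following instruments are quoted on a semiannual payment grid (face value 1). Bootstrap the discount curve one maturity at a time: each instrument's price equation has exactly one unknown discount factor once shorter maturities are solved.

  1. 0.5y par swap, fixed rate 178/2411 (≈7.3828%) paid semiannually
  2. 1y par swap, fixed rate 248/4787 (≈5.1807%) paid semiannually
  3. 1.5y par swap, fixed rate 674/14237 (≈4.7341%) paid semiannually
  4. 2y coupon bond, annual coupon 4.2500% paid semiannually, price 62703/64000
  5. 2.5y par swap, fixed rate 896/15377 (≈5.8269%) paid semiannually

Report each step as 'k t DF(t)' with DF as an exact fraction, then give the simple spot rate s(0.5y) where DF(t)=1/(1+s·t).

1 1/2 2411/2500
2 1 594/625
3 3/2 4663/5000
4 2 9001/10000
5 5/2 541/625
s(0.5y) = (1/(2411/2500) − 1)/(1/2) = 178/2411 ≈ 7.3828%

step 1 [0.5y] swap r/2=89/2411: DF=(1 − 89/2411·(0))/(1+89/2411) = 2411/2500 ≈ 0.964400
step 2 [1y] swap r/2=124/4787: DF=(1 − 124/4787·(0.964400))/(1+124/4787) = 594/625 ≈ 0.950400
step 3 [1.5y] swap r/2=337/14237: DF=(1 − 337/14237·(0.964400+0.950400))/(1+337/14237) = 4663/5000 ≈ 0.932600
step 4 [2y] bond c/2=17/800: DF=(62703/64000 − 17/800·(0.964400+0.950400+0.932600))/(1+17/800) = 9001/10000 ≈ 0.900100
step 5 [2.5y] swap r/2=448/15377: DF=(1 − 448/15377·(0.964400+0.950400+0.932600+0.900100))/(1+448/15377) = 541/625 ≈ 0.865600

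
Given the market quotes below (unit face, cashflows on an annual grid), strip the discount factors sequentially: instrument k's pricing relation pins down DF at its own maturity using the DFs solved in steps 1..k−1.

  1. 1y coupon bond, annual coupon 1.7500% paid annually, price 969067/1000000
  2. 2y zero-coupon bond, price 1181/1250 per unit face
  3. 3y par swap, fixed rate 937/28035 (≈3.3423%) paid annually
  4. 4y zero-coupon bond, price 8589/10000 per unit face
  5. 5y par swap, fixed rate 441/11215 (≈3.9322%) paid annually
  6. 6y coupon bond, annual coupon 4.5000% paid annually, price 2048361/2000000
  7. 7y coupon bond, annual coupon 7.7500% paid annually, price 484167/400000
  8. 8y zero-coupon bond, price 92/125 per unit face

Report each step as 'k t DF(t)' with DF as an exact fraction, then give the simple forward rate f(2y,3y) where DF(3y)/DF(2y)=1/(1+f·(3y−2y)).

step 1 [1y] bond c/1=7/400: DF=(969067/1000000 − 7/400·(0))/(1+7/400) = 2381/2500 ≈ 0.952400
step 2 [2y] zero: DF = P = 1181/1250 ≈ 0.944800
step 3 [3y] swap r/1=937/28035: DF=(1 − 937/28035·(0.952400+0.944800))/(1+937/28035) = 9063/10000 ≈ 0.906300
step 4 [4y] zero: DF = P = 8589/10000 ≈ 0.858900
step 5 [5y] swap r/1=441/11215: DF=(1 − 441/11215·(0.952400+0.944800+0.906300+0.858900))/(1+441/11215) = 2059/2500 ≈ 0.823600
step 6 [6y] bond c/1=9/200: DF=(2048361/2000000 − 9/200·(0.952400+0.944800+0.906300+0.858900+0.823600))/(1+9/200) = 7869/10000 ≈ 0.786900
step 7 [7y] bond c/1=31/400: DF=(484167/400000 − 31/400·(0.952400+0.944800+0.906300+0.858900+0.823600+0.786900))/(1+31/400) = 7441/10000 ≈ 0.744100
step 8 [8y] zero: DF = P = 92/125 ≈ 0.736000

1 1 2381/2500
2 2 1181/1250
3 3 9063/10000
4 4 8589/10000
5 5 2059/2500
6 6 7869/10000
7 7 7441/10000
8 8 92/125
f(2y,3y) = ((1181/1250)/(9063/10000) − 1)/(1) = 385/9063 ≈ 4.2480%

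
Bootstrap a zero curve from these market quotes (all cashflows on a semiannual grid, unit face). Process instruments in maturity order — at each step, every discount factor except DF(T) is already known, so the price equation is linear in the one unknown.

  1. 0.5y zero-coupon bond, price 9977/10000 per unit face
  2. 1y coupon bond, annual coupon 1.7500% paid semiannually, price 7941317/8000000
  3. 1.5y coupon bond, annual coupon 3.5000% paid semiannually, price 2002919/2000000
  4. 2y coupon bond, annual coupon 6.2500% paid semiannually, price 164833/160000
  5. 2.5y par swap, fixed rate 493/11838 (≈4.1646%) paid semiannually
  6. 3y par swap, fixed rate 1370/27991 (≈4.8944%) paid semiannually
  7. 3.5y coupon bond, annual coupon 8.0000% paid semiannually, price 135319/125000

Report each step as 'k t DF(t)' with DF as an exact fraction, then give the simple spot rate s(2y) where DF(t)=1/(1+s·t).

1 1/2 9977/10000
2 1 4877/5000
3 3/2 9503/10000
4 2 569/625
5 5/2 4507/5000
6 3 863/1000
7 7/2 516/625
s(2y) = (1/(569/625) − 1)/(2) = 28/569 ≈ 4.9209%

step 1 [0.5y] zero: DF = P = 9977/10000 ≈ 0.997700
step 2 [1y] bond c/2=7/800: DF=(7941317/8000000 − 7/800·(0.997700))/(1+7/800) = 4877/5000 ≈ 0.975400
step 3 [1.5y] bond c/2=7/400: DF=(2002919/2000000 − 7/400·(0.997700+0.975400))/(1+7/400) = 9503/10000 ≈ 0.950300
step 4 [2y] bond c/2=1/32: DF=(164833/160000 − 1/32·(0.997700+0.975400+0.950300))/(1+1/32) = 569/625 ≈ 0.910400
step 5 [2.5y] swap r/2=493/23676: DF=(1 − 493/23676·(0.997700+0.975400+0.950300+0.910400))/(1+493/23676) = 4507/5000 ≈ 0.901400
step 6 [3y] swap r/2=685/27991: DF=(1 − 685/27991·(0.997700+0.975400+0.950300+0.910400+0.901400))/(1+685/27991) = 863/1000 ≈ 0.863000
step 7 [3.5y] bond c/2=1/25: DF=(135319/125000 − 1/25·(0.997700+0.975400+0.950300+0.910400+0.901400+0.863000))/(1+1/25) = 516/625 ≈ 0.825600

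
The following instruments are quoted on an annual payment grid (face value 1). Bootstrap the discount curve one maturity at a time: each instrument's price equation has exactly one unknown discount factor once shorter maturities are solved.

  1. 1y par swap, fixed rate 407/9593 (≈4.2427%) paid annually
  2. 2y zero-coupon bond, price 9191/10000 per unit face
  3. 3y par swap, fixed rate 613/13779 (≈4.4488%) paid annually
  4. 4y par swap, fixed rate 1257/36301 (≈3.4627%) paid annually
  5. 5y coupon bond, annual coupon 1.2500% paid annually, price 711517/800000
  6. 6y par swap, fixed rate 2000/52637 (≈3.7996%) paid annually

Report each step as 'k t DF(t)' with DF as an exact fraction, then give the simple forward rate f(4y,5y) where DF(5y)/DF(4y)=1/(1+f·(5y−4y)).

1 1 9593/10000
2 2 9191/10000
3 3 4387/5000
4 4 8743/10000
5 5 521/625
6 6 4/5
f(4y,5y) = ((8743/10000)/(521/625) − 1)/(1) = 407/8336 ≈ 4.8824%

step 1 [1y] swap r/1=407/9593: DF=(1 − 407/9593·(0))/(1+407/9593) = 9593/10000 ≈ 0.959300
step 2 [2y] zero: DF = P = 9191/10000 ≈ 0.919100
step 3 [3y] swap r/1=613/13779: DF=(1 − 613/13779·(0.959300+0.919100))/(1+613/13779) = 4387/5000 ≈ 0.877400
step 4 [4y] swap r/1=1257/36301: DF=(1 − 1257/36301·(0.959300+0.919100+0.877400))/(1+1257/36301) = 8743/10000 ≈ 0.874300
step 5 [5y] bond c/1=1/80: DF=(711517/800000 − 1/80·(0.959300+0.919100+0.877400+0.874300))/(1+1/80) = 521/625 ≈ 0.833600
step 6 [6y] swap r/1=2000/52637: DF=(1 − 2000/52637·(0.959300+0.919100+0.877400+0.874300+0.833600))/(1+2000/52637) = 4/5 ≈ 0.800000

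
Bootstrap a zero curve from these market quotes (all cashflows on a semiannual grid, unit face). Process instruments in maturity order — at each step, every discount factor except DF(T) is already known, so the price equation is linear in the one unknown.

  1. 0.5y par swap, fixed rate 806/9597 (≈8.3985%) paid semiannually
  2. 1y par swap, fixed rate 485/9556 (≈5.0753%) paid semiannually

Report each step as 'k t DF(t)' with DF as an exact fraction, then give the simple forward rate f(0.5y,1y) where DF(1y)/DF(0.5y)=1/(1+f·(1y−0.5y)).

1 1/2 9597/10000
2 1 1903/2000
f(0.5y,1y) = ((9597/10000)/(1903/2000) − 1)/(1/2) = 164/9515 ≈ 1.7236%

step 1 [0.5y] swap r/2=403/9597: DF=(1 − 403/9597·(0))/(1+403/9597) = 9597/10000 ≈ 0.959700
step 2 [1y] swap r/2=485/19112: DF=(1 − 485/19112·(0.959700))/(1+485/19112) = 1903/2000 ≈ 0.951500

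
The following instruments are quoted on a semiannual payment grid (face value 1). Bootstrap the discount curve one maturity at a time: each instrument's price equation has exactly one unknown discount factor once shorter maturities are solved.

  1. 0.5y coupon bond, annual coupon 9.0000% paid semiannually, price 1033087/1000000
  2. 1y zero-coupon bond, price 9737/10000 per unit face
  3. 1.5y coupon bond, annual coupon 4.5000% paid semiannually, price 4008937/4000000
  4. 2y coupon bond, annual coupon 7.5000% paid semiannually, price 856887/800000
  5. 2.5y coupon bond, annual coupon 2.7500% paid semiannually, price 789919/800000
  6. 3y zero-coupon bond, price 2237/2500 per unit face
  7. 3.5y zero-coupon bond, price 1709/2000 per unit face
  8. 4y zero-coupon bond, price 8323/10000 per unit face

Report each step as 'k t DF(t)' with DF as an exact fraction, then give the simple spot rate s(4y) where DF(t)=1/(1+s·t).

step 1 [0.5y] bond c/2=9/200: DF=(1033087/1000000 − 9/200·(0))/(1+9/200) = 4943/5000 ≈ 0.988600
step 2 [1y] zero: DF = P = 9737/10000 ≈ 0.973700
step 3 [1.5y] bond c/2=9/400: DF=(4008937/4000000 − 9/400·(0.988600+0.973700))/(1+9/400) = 937/1000 ≈ 0.937000
step 4 [2y] bond c/2=3/80: DF=(856887/800000 − 3/80·(0.988600+0.973700+0.937000))/(1+3/80) = 2319/2500 ≈ 0.927600
step 5 [2.5y] bond c/2=11/800: DF=(789919/800000 − 11/800·(0.988600+0.973700+0.937000+0.927600))/(1+11/800) = 9221/10000 ≈ 0.922100
step 6 [3y] zero: DF = P = 2237/2500 ≈ 0.894800
step 7 [3.5y] zero: DF = P = 1709/2000 ≈ 0.854500
step 8 [4y] zero: DF = P = 8323/10000 ≈ 0.832300

1 1/2 4943/5000
2 1 9737/10000
3 3/2 937/1000
4 2 2319/2500
5 5/2 9221/10000
6 3 2237/2500
7 7/2 1709/2000
8 4 8323/10000
s(4y) = (1/(8323/10000) − 1)/(4) = 1677/33292 ≈ 5.0372%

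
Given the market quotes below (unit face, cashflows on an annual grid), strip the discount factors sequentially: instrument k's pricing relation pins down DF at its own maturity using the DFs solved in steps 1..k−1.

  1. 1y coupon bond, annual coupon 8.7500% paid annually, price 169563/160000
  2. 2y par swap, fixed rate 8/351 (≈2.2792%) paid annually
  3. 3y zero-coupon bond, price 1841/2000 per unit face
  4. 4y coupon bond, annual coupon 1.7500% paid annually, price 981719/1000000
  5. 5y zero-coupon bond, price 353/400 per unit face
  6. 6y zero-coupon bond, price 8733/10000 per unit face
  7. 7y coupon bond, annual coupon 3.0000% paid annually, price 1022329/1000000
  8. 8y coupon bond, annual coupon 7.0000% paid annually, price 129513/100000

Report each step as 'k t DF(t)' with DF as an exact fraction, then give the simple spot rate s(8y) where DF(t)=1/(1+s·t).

1 1 1949/2000
2 2 239/250
3 3 1841/2000
4 4 4579/5000
5 5 353/400
6 6 8733/10000
7 7 8317/10000
8 8 7947/10000
s(8y) = (1/(7947/10000) − 1)/(8) = 2053/63576 ≈ 3.2292%

step 1 [1y] bond c/1=7/80: DF=(169563/160000 − 7/80·(0))/(1+7/80) = 1949/2000 ≈ 0.974500
step 2 [2y] swap r/1=8/351: DF=(1 − 8/351·(0.974500))/(1+8/351) = 239/250 ≈ 0.956000
step 3 [3y] zero: DF = P = 1841/2000 ≈ 0.920500
step 4 [4y] bond c/1=7/400: DF=(981719/1000000 − 7/400·(0.974500+0.956000+0.920500))/(1+7/400) = 4579/5000 ≈ 0.915800
step 5 [5y] zero: DF = P = 353/400 ≈ 0.882500
step 6 [6y] zero: DF = P = 8733/10000 ≈ 0.873300
step 7 [7y] bond c/1=3/100: DF=(1022329/1000000 − 3/100·(0.974500+0.956000+0.920500+0.915800+0.882500+0.873300))/(1+3/100) = 8317/10000 ≈ 0.831700
step 8 [8y] bond c/1=7/100: DF=(129513/100000 − 7/100·(0.974500+0.956000+0.920500+0.915800+0.882500+0.873300+0.831700))/(1+7/100) = 7947/10000 ≈ 0.794700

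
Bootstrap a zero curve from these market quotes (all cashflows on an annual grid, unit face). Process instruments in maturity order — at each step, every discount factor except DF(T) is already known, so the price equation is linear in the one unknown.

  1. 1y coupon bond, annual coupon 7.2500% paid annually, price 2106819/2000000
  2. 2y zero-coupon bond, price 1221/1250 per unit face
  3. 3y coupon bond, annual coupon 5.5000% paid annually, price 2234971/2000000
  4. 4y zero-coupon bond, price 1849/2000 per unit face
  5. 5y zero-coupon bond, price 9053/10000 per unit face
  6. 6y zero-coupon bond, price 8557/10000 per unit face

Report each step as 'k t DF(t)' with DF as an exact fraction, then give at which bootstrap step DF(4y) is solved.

step 1 [1y] bond c/1=29/400: DF=(2106819/2000000 − 29/400·(0))/(1+29/400) = 4911/5000 ≈ 0.982200
step 2 [2y] zero: DF = P = 1221/1250 ≈ 0.976800
step 3 [3y] bond c/1=11/200: DF=(2234971/2000000 − 11/200·(0.982200+0.976800))/(1+11/200) = 9571/10000 ≈ 0.957100
step 4 [4y] zero: DF = P = 1849/2000 ≈ 0.924500
step 5 [5y] zero: DF = P = 9053/10000 ≈ 0.905300
step 6 [6y] zero: DF = P = 8557/10000 ≈ 0.855700

1 1 4911/5000
2 2 1221/1250
3 3 9571/10000
4 4 1849/2000
5 5 9053/10000
6 6 8557/10000
DF(4y) is solved at step 4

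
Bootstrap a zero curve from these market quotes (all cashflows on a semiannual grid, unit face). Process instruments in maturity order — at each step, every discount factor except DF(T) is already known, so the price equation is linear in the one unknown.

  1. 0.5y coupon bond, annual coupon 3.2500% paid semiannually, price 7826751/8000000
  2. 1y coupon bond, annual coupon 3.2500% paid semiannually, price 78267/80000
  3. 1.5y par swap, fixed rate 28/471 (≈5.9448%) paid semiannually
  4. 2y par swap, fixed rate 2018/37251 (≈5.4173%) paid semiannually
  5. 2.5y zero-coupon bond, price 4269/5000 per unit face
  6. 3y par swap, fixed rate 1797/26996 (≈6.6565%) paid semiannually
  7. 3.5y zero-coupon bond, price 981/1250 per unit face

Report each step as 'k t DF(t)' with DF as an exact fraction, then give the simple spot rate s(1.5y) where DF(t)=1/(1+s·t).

step 1 [0.5y] bond c/2=13/800: DF=(7826751/8000000 − 13/800·(0))/(1+13/800) = 9627/10000 ≈ 0.962700
step 2 [1y] bond c/2=13/800: DF=(78267/80000 − 13/800·(0.962700))/(1+13/800) = 9473/10000 ≈ 0.947300
step 3 [1.5y] swap r/2=14/471: DF=(1 − 14/471·(0.962700+0.947300))/(1+14/471) = 229/250 ≈ 0.916000
step 4 [2y] swap r/2=1009/37251: DF=(1 − 1009/37251·(0.962700+0.947300+0.916000))/(1+1009/37251) = 8991/10000 ≈ 0.899100
step 5 [2.5y] zero: DF = P = 4269/5000 ≈ 0.853800
step 6 [3y] swap r/2=1797/53992: DF=(1 − 1797/53992·(0.962700+0.947300+0.916000+0.899100+0.853800))/(1+1797/53992) = 8203/10000 ≈ 0.820300
step 7 [3.5y] zero: DF = P = 981/1250 ≈ 0.784800

1 1/2 9627/10000
2 1 9473/10000
3 3/2 229/250
4 2 8991/10000
5 5/2 4269/5000
6 3 8203/10000
7 7/2 981/1250
s(1.5y) = (1/(229/250) − 1)/(3/2) = 14/229 ≈ 6.1135%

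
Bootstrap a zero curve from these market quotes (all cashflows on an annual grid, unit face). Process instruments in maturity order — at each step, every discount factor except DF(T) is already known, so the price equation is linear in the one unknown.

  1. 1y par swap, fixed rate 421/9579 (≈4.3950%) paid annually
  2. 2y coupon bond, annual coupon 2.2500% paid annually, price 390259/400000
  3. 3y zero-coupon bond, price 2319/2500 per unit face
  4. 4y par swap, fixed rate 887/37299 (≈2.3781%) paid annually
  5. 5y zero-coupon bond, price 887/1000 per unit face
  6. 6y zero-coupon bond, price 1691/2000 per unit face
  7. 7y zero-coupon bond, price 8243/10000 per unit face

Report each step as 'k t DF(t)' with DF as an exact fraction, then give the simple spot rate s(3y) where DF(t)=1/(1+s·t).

1 1 9579/10000
2 2 9331/10000
3 3 2319/2500
4 4 9113/10000
5 5 887/1000
6 6 1691/2000
7 7 8243/10000
s(3y) = (1/(2319/2500) − 1)/(3) = 181/6957 ≈ 2.6017%

step 1 [1y] swap r/1=421/9579: DF=(1 − 421/9579·(0))/(1+421/9579) = 9579/10000 ≈ 0.957900
step 2 [2y] bond c/1=9/400: DF=(390259/400000 − 9/400·(0.957900))/(1+9/400) = 9331/10000 ≈ 0.933100
step 3 [3y] zero: DF = P = 2319/2500 ≈ 0.927600
step 4 [4y] swap r/1=887/37299: DF=(1 − 887/37299·(0.957900+0.933100+0.927600))/(1+887/37299) = 9113/10000 ≈ 0.911300
step 5 [5y] zero: DF = P = 887/1000 ≈ 0.887000
step 6 [6y] zero: DF = P = 1691/2000 ≈ 0.845500
step 7 [7y] zero: DF = P = 8243/10000 ≈ 0.824300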